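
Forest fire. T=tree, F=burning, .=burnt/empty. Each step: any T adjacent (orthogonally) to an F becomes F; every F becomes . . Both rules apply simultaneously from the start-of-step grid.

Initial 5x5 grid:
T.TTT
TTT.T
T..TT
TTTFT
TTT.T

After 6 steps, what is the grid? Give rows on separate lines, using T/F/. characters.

Step 1: 3 trees catch fire, 1 burn out
  T.TTT
  TTT.T
  T..FT
  TTF.F
  TTT.T
Step 2: 4 trees catch fire, 3 burn out
  T.TTT
  TTT.T
  T...F
  TF...
  TTF.F
Step 3: 3 trees catch fire, 4 burn out
  T.TTT
  TTT.F
  T....
  F....
  TF...
Step 4: 3 trees catch fire, 3 burn out
  T.TTF
  TTT..
  F....
  .....
  F....
Step 5: 2 trees catch fire, 3 burn out
  T.TF.
  FTT..
  .....
  .....
  .....
Step 6: 3 trees catch fire, 2 burn out
  F.F..
  .FT..
  .....
  .....
  .....

F.F..
.FT..
.....
.....
.....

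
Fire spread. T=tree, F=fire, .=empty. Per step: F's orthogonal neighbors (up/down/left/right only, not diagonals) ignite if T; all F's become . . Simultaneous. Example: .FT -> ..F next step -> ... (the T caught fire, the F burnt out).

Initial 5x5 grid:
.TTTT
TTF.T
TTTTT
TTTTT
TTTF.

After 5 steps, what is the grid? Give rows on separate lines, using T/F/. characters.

Step 1: 5 trees catch fire, 2 burn out
  .TFTT
  TF..T
  TTFTT
  TTTFT
  TTF..
Step 2: 8 trees catch fire, 5 burn out
  .F.FT
  F...T
  TF.FT
  TTF.F
  TF...
Step 3: 5 trees catch fire, 8 burn out
  ....F
  ....T
  F...F
  TF...
  F....
Step 4: 2 trees catch fire, 5 burn out
  .....
  ....F
  .....
  F....
  .....
Step 5: 0 trees catch fire, 2 burn out
  .....
  .....
  .....
  .....
  .....

.....
.....
.....
.....
.....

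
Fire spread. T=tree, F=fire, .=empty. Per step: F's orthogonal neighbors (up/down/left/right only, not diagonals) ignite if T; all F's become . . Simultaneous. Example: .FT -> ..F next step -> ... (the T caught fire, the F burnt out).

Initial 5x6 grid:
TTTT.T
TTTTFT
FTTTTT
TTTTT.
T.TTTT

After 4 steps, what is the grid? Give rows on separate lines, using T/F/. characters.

Step 1: 6 trees catch fire, 2 burn out
  TTTT.T
  FTTF.F
  .FTTFT
  FTTTT.
  T.TTTT
Step 2: 11 trees catch fire, 6 burn out
  FTTF.F
  .FF...
  ..FF.F
  .FTTF.
  F.TTTT
Step 3: 5 trees catch fire, 11 burn out
  .FF...
  ......
  ......
  ..FF..
  ..TTFT
Step 4: 3 trees catch fire, 5 burn out
  ......
  ......
  ......
  ......
  ..FF.F

......
......
......
......
..FF.F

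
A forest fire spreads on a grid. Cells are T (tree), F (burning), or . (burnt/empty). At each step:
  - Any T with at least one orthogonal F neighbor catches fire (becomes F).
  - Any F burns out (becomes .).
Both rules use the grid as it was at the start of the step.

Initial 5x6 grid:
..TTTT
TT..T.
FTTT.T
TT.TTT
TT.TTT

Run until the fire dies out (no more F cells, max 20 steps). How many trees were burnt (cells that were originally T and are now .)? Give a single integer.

Answer: 16

Derivation:
Step 1: +3 fires, +1 burnt (F count now 3)
Step 2: +4 fires, +3 burnt (F count now 4)
Step 3: +2 fires, +4 burnt (F count now 2)
Step 4: +1 fires, +2 burnt (F count now 1)
Step 5: +2 fires, +1 burnt (F count now 2)
Step 6: +2 fires, +2 burnt (F count now 2)
Step 7: +2 fires, +2 burnt (F count now 2)
Step 8: +0 fires, +2 burnt (F count now 0)
Fire out after step 8
Initially T: 21, now '.': 25
Total burnt (originally-T cells now '.'): 16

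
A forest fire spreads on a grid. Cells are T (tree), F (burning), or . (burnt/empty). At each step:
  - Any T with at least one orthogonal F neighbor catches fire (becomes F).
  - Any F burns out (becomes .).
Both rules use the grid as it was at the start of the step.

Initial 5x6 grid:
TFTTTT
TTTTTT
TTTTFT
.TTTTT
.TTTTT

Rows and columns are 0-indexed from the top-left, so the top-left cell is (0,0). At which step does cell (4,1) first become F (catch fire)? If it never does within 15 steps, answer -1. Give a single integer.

Step 1: cell (4,1)='T' (+7 fires, +2 burnt)
Step 2: cell (4,1)='T' (+11 fires, +7 burnt)
Step 3: cell (4,1)='T' (+6 fires, +11 burnt)
Step 4: cell (4,1)='F' (+2 fires, +6 burnt)
  -> target ignites at step 4
Step 5: cell (4,1)='.' (+0 fires, +2 burnt)
  fire out at step 5

4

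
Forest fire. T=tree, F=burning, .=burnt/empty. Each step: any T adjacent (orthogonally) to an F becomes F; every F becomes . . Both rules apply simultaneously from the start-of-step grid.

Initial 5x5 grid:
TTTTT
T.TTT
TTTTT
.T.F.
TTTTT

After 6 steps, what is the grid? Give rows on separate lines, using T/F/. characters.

Step 1: 2 trees catch fire, 1 burn out
  TTTTT
  T.TTT
  TTTFT
  .T...
  TTTFT
Step 2: 5 trees catch fire, 2 burn out
  TTTTT
  T.TFT
  TTF.F
  .T...
  TTF.F
Step 3: 5 trees catch fire, 5 burn out
  TTTFT
  T.F.F
  TF...
  .T...
  TF...
Step 4: 5 trees catch fire, 5 burn out
  TTF.F
  T....
  F....
  .F...
  F....
Step 5: 2 trees catch fire, 5 burn out
  TF...
  F....
  .....
  .....
  .....
Step 6: 1 trees catch fire, 2 burn out
  F....
  .....
  .....
  .....
  .....

F....
.....
.....
.....
.....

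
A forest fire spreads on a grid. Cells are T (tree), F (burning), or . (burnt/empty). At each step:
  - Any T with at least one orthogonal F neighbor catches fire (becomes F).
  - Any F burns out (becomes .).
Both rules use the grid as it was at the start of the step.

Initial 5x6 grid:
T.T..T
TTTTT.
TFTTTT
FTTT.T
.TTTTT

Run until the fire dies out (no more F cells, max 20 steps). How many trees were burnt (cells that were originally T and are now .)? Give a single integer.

Answer: 21

Derivation:
Step 1: +4 fires, +2 burnt (F count now 4)
Step 2: +5 fires, +4 burnt (F count now 5)
Step 3: +6 fires, +5 burnt (F count now 6)
Step 4: +3 fires, +6 burnt (F count now 3)
Step 5: +2 fires, +3 burnt (F count now 2)
Step 6: +1 fires, +2 burnt (F count now 1)
Step 7: +0 fires, +1 burnt (F count now 0)
Fire out after step 7
Initially T: 22, now '.': 29
Total burnt (originally-T cells now '.'): 21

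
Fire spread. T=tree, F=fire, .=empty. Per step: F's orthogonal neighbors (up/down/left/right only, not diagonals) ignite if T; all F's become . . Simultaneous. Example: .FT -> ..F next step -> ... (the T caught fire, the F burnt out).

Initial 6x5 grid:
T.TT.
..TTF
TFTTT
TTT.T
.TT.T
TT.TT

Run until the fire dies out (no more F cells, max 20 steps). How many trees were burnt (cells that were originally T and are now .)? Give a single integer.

Step 1: +5 fires, +2 burnt (F count now 5)
Step 2: +7 fires, +5 burnt (F count now 7)
Step 3: +4 fires, +7 burnt (F count now 4)
Step 4: +2 fires, +4 burnt (F count now 2)
Step 5: +1 fires, +2 burnt (F count now 1)
Step 6: +0 fires, +1 burnt (F count now 0)
Fire out after step 6
Initially T: 20, now '.': 29
Total burnt (originally-T cells now '.'): 19

Answer: 19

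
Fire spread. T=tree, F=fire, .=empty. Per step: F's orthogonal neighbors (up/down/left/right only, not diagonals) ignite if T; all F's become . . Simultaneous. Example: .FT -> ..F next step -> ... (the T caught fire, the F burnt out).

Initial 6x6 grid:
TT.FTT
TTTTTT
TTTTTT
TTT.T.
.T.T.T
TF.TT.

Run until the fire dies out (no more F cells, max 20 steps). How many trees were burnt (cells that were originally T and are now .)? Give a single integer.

Step 1: +4 fires, +2 burnt (F count now 4)
Step 2: +5 fires, +4 burnt (F count now 5)
Step 3: +7 fires, +5 burnt (F count now 7)
Step 4: +5 fires, +7 burnt (F count now 5)
Step 5: +1 fires, +5 burnt (F count now 1)
Step 6: +0 fires, +1 burnt (F count now 0)
Fire out after step 6
Initially T: 26, now '.': 32
Total burnt (originally-T cells now '.'): 22

Answer: 22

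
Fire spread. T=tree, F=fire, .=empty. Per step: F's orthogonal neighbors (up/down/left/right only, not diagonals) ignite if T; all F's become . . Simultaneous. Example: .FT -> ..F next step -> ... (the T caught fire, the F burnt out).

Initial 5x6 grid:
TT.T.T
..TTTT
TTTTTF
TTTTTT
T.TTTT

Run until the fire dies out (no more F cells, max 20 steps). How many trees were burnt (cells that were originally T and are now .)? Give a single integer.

Step 1: +3 fires, +1 burnt (F count now 3)
Step 2: +5 fires, +3 burnt (F count now 5)
Step 3: +4 fires, +5 burnt (F count now 4)
Step 4: +5 fires, +4 burnt (F count now 5)
Step 5: +3 fires, +5 burnt (F count now 3)
Step 6: +1 fires, +3 burnt (F count now 1)
Step 7: +1 fires, +1 burnt (F count now 1)
Step 8: +0 fires, +1 burnt (F count now 0)
Fire out after step 8
Initially T: 24, now '.': 28
Total burnt (originally-T cells now '.'): 22

Answer: 22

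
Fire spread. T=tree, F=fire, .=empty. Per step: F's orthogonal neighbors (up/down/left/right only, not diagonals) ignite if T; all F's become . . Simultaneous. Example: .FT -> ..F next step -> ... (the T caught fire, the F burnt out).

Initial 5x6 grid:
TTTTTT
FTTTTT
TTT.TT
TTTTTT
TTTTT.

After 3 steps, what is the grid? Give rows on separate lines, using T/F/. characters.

Step 1: 3 trees catch fire, 1 burn out
  FTTTTT
  .FTTTT
  FTT.TT
  TTTTTT
  TTTTT.
Step 2: 4 trees catch fire, 3 burn out
  .FTTTT
  ..FTTT
  .FT.TT
  FTTTTT
  TTTTT.
Step 3: 5 trees catch fire, 4 burn out
  ..FTTT
  ...FTT
  ..F.TT
  .FTTTT
  FTTTT.

..FTTT
...FTT
..F.TT
.FTTTT
FTTTT.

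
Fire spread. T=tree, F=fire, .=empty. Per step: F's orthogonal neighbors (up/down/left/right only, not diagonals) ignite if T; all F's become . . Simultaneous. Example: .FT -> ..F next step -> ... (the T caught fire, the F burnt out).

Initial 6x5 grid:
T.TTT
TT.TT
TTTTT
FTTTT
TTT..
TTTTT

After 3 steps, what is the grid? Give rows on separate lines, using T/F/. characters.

Step 1: 3 trees catch fire, 1 burn out
  T.TTT
  TT.TT
  FTTTT
  .FTTT
  FTT..
  TTTTT
Step 2: 5 trees catch fire, 3 burn out
  T.TTT
  FT.TT
  .FTTT
  ..FTT
  .FT..
  FTTTT
Step 3: 6 trees catch fire, 5 burn out
  F.TTT
  .F.TT
  ..FTT
  ...FT
  ..F..
  .FTTT

F.TTT
.F.TT
..FTT
...FT
..F..
.FTTT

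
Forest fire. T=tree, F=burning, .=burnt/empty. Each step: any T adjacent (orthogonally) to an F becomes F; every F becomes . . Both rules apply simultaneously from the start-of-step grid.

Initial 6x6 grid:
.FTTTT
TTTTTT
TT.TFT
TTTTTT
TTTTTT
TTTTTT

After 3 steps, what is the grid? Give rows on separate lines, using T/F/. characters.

Step 1: 6 trees catch fire, 2 burn out
  ..FTTT
  TFTTFT
  TT.F.F
  TTTTFT
  TTTTTT
  TTTTTT
Step 2: 10 trees catch fire, 6 burn out
  ...FFT
  F.FF.F
  TF....
  TTTF.F
  TTTTFT
  TTTTTT
Step 3: 7 trees catch fire, 10 burn out
  .....F
  ......
  F.....
  TFF...
  TTTF.F
  TTTTFT

.....F
......
F.....
TFF...
TTTF.F
TTTTFT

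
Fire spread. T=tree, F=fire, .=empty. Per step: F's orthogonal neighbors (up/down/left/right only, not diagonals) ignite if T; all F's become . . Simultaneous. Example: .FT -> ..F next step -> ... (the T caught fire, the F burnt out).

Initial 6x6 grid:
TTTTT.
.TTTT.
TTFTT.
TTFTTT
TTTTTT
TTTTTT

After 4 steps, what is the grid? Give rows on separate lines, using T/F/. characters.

Step 1: 6 trees catch fire, 2 burn out
  TTTTT.
  .TFTT.
  TF.FT.
  TF.FTT
  TTFTTT
  TTTTTT
Step 2: 10 trees catch fire, 6 burn out
  TTFTT.
  .F.FT.
  F...F.
  F...FT
  TF.FTT
  TTFTTT
Step 3: 8 trees catch fire, 10 burn out
  TF.FT.
  ....F.
  ......
  .....F
  F...FT
  TF.FTT
Step 4: 5 trees catch fire, 8 burn out
  F...F.
  ......
  ......
  ......
  .....F
  F...FT

F...F.
......
......
......
.....F
F...FT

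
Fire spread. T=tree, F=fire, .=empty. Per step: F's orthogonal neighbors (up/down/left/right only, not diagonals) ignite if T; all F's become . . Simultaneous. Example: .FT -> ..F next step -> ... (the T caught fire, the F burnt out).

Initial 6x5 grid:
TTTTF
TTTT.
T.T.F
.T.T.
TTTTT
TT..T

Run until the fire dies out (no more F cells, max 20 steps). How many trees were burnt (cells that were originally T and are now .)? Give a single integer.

Step 1: +1 fires, +2 burnt (F count now 1)
Step 2: +2 fires, +1 burnt (F count now 2)
Step 3: +2 fires, +2 burnt (F count now 2)
Step 4: +3 fires, +2 burnt (F count now 3)
Step 5: +1 fires, +3 burnt (F count now 1)
Step 6: +1 fires, +1 burnt (F count now 1)
Step 7: +0 fires, +1 burnt (F count now 0)
Fire out after step 7
Initially T: 20, now '.': 20
Total burnt (originally-T cells now '.'): 10

Answer: 10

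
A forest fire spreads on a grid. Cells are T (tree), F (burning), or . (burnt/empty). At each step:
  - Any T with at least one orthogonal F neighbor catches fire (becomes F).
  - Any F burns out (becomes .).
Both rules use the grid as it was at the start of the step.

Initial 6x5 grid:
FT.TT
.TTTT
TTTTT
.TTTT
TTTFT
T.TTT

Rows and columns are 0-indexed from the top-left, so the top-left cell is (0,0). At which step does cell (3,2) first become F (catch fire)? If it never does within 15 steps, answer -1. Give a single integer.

Step 1: cell (3,2)='T' (+5 fires, +2 burnt)
Step 2: cell (3,2)='F' (+7 fires, +5 burnt)
  -> target ignites at step 2
Step 3: cell (3,2)='.' (+7 fires, +7 burnt)
Step 4: cell (3,2)='.' (+4 fires, +7 burnt)
Step 5: cell (3,2)='.' (+1 fires, +4 burnt)
Step 6: cell (3,2)='.' (+0 fires, +1 burnt)
  fire out at step 6

2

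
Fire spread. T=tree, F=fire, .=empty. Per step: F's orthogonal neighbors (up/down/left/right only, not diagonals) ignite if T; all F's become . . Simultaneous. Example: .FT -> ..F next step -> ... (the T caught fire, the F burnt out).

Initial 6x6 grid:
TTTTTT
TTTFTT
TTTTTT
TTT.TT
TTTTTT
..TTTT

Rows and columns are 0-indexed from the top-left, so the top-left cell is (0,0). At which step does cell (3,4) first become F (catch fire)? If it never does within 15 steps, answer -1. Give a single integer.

Step 1: cell (3,4)='T' (+4 fires, +1 burnt)
Step 2: cell (3,4)='T' (+6 fires, +4 burnt)
Step 3: cell (3,4)='F' (+7 fires, +6 burnt)
  -> target ignites at step 3
Step 4: cell (3,4)='.' (+6 fires, +7 burnt)
Step 5: cell (3,4)='.' (+6 fires, +6 burnt)
Step 6: cell (3,4)='.' (+3 fires, +6 burnt)
Step 7: cell (3,4)='.' (+0 fires, +3 burnt)
  fire out at step 7

3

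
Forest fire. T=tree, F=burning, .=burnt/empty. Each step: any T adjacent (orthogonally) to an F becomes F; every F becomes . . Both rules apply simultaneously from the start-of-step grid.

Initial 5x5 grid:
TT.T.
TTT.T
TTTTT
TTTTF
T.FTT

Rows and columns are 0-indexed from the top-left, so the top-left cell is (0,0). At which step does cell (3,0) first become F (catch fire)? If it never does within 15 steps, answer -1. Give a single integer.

Step 1: cell (3,0)='T' (+5 fires, +2 burnt)
Step 2: cell (3,0)='T' (+4 fires, +5 burnt)
Step 3: cell (3,0)='F' (+3 fires, +4 burnt)
  -> target ignites at step 3
Step 4: cell (3,0)='.' (+3 fires, +3 burnt)
Step 5: cell (3,0)='.' (+2 fires, +3 burnt)
Step 6: cell (3,0)='.' (+1 fires, +2 burnt)
Step 7: cell (3,0)='.' (+0 fires, +1 burnt)
  fire out at step 7

3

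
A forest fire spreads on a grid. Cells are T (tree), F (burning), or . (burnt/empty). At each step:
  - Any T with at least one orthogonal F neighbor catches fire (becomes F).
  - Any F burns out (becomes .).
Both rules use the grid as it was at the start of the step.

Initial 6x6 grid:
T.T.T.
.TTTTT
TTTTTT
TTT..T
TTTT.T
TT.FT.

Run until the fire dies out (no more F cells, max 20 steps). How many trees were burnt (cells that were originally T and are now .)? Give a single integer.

Step 1: +2 fires, +1 burnt (F count now 2)
Step 2: +1 fires, +2 burnt (F count now 1)
Step 3: +2 fires, +1 burnt (F count now 2)
Step 4: +4 fires, +2 burnt (F count now 4)
Step 5: +5 fires, +4 burnt (F count now 5)
Step 6: +5 fires, +5 burnt (F count now 5)
Step 7: +2 fires, +5 burnt (F count now 2)
Step 8: +3 fires, +2 burnt (F count now 3)
Step 9: +1 fires, +3 burnt (F count now 1)
Step 10: +0 fires, +1 burnt (F count now 0)
Fire out after step 10
Initially T: 26, now '.': 35
Total burnt (originally-T cells now '.'): 25

Answer: 25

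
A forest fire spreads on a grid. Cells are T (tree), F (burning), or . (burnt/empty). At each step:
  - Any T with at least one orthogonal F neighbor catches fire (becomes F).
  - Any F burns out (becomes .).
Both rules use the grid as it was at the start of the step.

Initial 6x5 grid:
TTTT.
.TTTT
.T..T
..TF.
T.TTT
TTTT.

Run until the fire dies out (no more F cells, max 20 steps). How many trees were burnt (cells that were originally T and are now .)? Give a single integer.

Answer: 9

Derivation:
Step 1: +2 fires, +1 burnt (F count now 2)
Step 2: +3 fires, +2 burnt (F count now 3)
Step 3: +1 fires, +3 burnt (F count now 1)
Step 4: +1 fires, +1 burnt (F count now 1)
Step 5: +1 fires, +1 burnt (F count now 1)
Step 6: +1 fires, +1 burnt (F count now 1)
Step 7: +0 fires, +1 burnt (F count now 0)
Fire out after step 7
Initially T: 19, now '.': 20
Total burnt (originally-T cells now '.'): 9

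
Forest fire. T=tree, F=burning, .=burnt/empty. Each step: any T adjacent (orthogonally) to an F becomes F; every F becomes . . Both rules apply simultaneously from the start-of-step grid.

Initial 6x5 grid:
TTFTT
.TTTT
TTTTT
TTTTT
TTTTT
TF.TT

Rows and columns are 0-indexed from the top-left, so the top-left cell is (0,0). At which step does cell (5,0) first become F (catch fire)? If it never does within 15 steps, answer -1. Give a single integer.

Step 1: cell (5,0)='F' (+5 fires, +2 burnt)
  -> target ignites at step 1
Step 2: cell (5,0)='.' (+8 fires, +5 burnt)
Step 3: cell (5,0)='.' (+6 fires, +8 burnt)
Step 4: cell (5,0)='.' (+5 fires, +6 burnt)
Step 5: cell (5,0)='.' (+2 fires, +5 burnt)
Step 6: cell (5,0)='.' (+0 fires, +2 burnt)
  fire out at step 6

1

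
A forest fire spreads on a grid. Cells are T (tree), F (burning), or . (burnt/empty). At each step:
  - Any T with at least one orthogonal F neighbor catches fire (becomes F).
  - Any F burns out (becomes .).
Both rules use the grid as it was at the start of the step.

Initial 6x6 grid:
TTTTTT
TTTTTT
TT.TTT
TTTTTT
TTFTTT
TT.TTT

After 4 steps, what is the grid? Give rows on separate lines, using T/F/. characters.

Step 1: 3 trees catch fire, 1 burn out
  TTTTTT
  TTTTTT
  TT.TTT
  TTFTTT
  TF.FTT
  TT.TTT
Step 2: 6 trees catch fire, 3 burn out
  TTTTTT
  TTTTTT
  TT.TTT
  TF.FTT
  F...FT
  TF.FTT
Step 3: 7 trees catch fire, 6 burn out
  TTTTTT
  TTTTTT
  TF.FTT
  F...FT
  .....F
  F...FT
Step 4: 6 trees catch fire, 7 burn out
  TTTTTT
  TFTFTT
  F...FT
  .....F
  ......
  .....F

TTTTTT
TFTFTT
F...FT
.....F
......
.....F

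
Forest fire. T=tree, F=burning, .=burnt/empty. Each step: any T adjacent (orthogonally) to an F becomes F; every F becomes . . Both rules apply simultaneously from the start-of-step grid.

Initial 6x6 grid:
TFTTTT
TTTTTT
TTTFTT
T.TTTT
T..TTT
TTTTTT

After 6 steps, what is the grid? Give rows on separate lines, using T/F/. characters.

Step 1: 7 trees catch fire, 2 burn out
  F.FTTT
  TFTFTT
  TTF.FT
  T.TFTT
  T..TTT
  TTTTTT
Step 2: 9 trees catch fire, 7 burn out
  ...FTT
  F.F.FT
  TF...F
  T.F.FT
  T..FTT
  TTTTTT
Step 3: 6 trees catch fire, 9 burn out
  ....FT
  .....F
  F.....
  T....F
  T...FT
  TTTFTT
Step 4: 5 trees catch fire, 6 burn out
  .....F
  ......
  ......
  F.....
  T....F
  TTF.FT
Step 5: 3 trees catch fire, 5 burn out
  ......
  ......
  ......
  ......
  F.....
  TF...F
Step 6: 1 trees catch fire, 3 burn out
  ......
  ......
  ......
  ......
  ......
  F.....

......
......
......
......
......
F.....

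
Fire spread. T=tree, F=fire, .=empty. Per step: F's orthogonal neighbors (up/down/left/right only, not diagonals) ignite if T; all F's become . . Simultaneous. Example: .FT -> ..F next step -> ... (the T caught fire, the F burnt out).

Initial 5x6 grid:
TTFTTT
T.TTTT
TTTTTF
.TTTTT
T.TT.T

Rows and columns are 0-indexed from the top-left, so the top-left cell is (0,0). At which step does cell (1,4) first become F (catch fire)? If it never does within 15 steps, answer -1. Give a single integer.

Step 1: cell (1,4)='T' (+6 fires, +2 burnt)
Step 2: cell (1,4)='F' (+9 fires, +6 burnt)
  -> target ignites at step 2
Step 3: cell (1,4)='.' (+4 fires, +9 burnt)
Step 4: cell (1,4)='.' (+4 fires, +4 burnt)
Step 5: cell (1,4)='.' (+0 fires, +4 burnt)
  fire out at step 5

2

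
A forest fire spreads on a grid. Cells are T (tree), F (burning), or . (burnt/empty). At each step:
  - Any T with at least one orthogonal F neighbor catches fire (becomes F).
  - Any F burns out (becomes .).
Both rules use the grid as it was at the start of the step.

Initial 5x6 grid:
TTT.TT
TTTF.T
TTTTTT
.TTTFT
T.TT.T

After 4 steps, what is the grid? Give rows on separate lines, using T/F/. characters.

Step 1: 5 trees catch fire, 2 burn out
  TTT.TT
  TTF..T
  TTTFFT
  .TTF.F
  T.TT.T
Step 2: 7 trees catch fire, 5 burn out
  TTF.TT
  TF...T
  TTF..F
  .TF...
  T.TF.F
Step 3: 6 trees catch fire, 7 burn out
  TF..TT
  F....F
  TF....
  .F....
  T.F...
Step 4: 3 trees catch fire, 6 burn out
  F...TF
  ......
  F.....
  ......
  T.....

F...TF
......
F.....
......
T.....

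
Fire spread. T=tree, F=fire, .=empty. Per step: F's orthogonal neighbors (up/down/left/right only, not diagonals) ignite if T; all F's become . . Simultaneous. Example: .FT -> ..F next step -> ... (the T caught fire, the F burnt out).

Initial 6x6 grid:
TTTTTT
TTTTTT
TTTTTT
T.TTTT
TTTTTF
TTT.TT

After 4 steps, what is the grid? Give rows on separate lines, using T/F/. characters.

Step 1: 3 trees catch fire, 1 burn out
  TTTTTT
  TTTTTT
  TTTTTT
  T.TTTF
  TTTTF.
  TTT.TF
Step 2: 4 trees catch fire, 3 burn out
  TTTTTT
  TTTTTT
  TTTTTF
  T.TTF.
  TTTF..
  TTT.F.
Step 3: 4 trees catch fire, 4 burn out
  TTTTTT
  TTTTTF
  TTTTF.
  T.TF..
  TTF...
  TTT...
Step 4: 6 trees catch fire, 4 burn out
  TTTTTF
  TTTTF.
  TTTF..
  T.F...
  TF....
  TTF...

TTTTTF
TTTTF.
TTTF..
T.F...
TF....
TTF...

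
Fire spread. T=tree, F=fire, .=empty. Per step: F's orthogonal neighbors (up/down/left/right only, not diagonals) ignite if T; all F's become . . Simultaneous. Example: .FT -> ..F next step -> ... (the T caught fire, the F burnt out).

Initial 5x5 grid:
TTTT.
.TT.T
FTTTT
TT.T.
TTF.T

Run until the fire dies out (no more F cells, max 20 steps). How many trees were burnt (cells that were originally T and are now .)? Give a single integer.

Step 1: +3 fires, +2 burnt (F count now 3)
Step 2: +4 fires, +3 burnt (F count now 4)
Step 3: +3 fires, +4 burnt (F count now 3)
Step 4: +4 fires, +3 burnt (F count now 4)
Step 5: +2 fires, +4 burnt (F count now 2)
Step 6: +0 fires, +2 burnt (F count now 0)
Fire out after step 6
Initially T: 17, now '.': 24
Total burnt (originally-T cells now '.'): 16

Answer: 16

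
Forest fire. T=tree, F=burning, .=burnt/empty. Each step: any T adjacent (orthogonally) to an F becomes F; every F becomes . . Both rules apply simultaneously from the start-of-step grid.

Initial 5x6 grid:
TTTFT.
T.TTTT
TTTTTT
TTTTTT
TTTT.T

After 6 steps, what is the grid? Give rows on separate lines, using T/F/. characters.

Step 1: 3 trees catch fire, 1 burn out
  TTF.F.
  T.TFTT
  TTTTTT
  TTTTTT
  TTTT.T
Step 2: 4 trees catch fire, 3 burn out
  TF....
  T.F.FT
  TTTFTT
  TTTTTT
  TTTT.T
Step 3: 5 trees catch fire, 4 burn out
  F.....
  T....F
  TTF.FT
  TTTFTT
  TTTT.T
Step 4: 6 trees catch fire, 5 burn out
  ......
  F.....
  TF...F
  TTF.FT
  TTTF.T
Step 5: 4 trees catch fire, 6 burn out
  ......
  ......
  F.....
  TF...F
  TTF..T
Step 6: 3 trees catch fire, 4 burn out
  ......
  ......
  ......
  F.....
  TF...F

......
......
......
F.....
TF...F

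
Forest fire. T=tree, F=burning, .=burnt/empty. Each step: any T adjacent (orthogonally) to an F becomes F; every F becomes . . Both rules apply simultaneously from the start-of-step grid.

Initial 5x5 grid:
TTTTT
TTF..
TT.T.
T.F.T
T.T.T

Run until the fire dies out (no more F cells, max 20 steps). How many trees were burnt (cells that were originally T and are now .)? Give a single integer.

Step 1: +3 fires, +2 burnt (F count now 3)
Step 2: +4 fires, +3 burnt (F count now 4)
Step 3: +3 fires, +4 burnt (F count now 3)
Step 4: +1 fires, +3 burnt (F count now 1)
Step 5: +1 fires, +1 burnt (F count now 1)
Step 6: +0 fires, +1 burnt (F count now 0)
Fire out after step 6
Initially T: 15, now '.': 22
Total burnt (originally-T cells now '.'): 12

Answer: 12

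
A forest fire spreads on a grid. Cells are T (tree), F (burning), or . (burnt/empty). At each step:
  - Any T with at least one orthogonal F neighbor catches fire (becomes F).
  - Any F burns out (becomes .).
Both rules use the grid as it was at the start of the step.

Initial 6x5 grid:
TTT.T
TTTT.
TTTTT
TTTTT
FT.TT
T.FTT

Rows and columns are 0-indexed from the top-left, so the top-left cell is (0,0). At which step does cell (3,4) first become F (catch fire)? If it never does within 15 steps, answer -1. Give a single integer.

Step 1: cell (3,4)='T' (+4 fires, +2 burnt)
Step 2: cell (3,4)='T' (+4 fires, +4 burnt)
Step 3: cell (3,4)='T' (+5 fires, +4 burnt)
Step 4: cell (3,4)='F' (+5 fires, +5 burnt)
  -> target ignites at step 4
Step 5: cell (3,4)='.' (+4 fires, +5 burnt)
Step 6: cell (3,4)='.' (+1 fires, +4 burnt)
Step 7: cell (3,4)='.' (+0 fires, +1 burnt)
  fire out at step 7

4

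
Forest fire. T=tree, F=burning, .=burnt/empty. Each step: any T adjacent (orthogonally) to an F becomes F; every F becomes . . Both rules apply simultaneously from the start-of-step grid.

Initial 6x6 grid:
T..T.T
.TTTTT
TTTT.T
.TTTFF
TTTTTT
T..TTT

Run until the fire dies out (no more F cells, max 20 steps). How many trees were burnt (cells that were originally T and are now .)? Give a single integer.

Step 1: +4 fires, +2 burnt (F count now 4)
Step 2: +6 fires, +4 burnt (F count now 6)
Step 3: +7 fires, +6 burnt (F count now 7)
Step 4: +4 fires, +7 burnt (F count now 4)
Step 5: +3 fires, +4 burnt (F count now 3)
Step 6: +1 fires, +3 burnt (F count now 1)
Step 7: +0 fires, +1 burnt (F count now 0)
Fire out after step 7
Initially T: 26, now '.': 35
Total burnt (originally-T cells now '.'): 25

Answer: 25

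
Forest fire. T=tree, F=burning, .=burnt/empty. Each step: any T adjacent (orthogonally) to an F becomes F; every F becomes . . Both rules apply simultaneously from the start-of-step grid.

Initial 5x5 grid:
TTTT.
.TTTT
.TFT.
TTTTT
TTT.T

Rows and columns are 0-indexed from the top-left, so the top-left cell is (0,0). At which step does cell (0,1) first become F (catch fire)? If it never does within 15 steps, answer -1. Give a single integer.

Step 1: cell (0,1)='T' (+4 fires, +1 burnt)
Step 2: cell (0,1)='T' (+6 fires, +4 burnt)
Step 3: cell (0,1)='F' (+6 fires, +6 burnt)
  -> target ignites at step 3
Step 4: cell (0,1)='.' (+3 fires, +6 burnt)
Step 5: cell (0,1)='.' (+0 fires, +3 burnt)
  fire out at step 5

3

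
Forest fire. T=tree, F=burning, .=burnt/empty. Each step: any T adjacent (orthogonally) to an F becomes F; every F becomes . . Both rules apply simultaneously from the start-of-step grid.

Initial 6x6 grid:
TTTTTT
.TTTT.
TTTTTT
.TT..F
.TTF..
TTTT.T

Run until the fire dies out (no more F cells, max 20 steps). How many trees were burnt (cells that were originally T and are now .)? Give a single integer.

Step 1: +3 fires, +2 burnt (F count now 3)
Step 2: +4 fires, +3 burnt (F count now 4)
Step 3: +5 fires, +4 burnt (F count now 5)
Step 4: +5 fires, +5 burnt (F count now 5)
Step 5: +5 fires, +5 burnt (F count now 5)
Step 6: +1 fires, +5 burnt (F count now 1)
Step 7: +1 fires, +1 burnt (F count now 1)
Step 8: +0 fires, +1 burnt (F count now 0)
Fire out after step 8
Initially T: 25, now '.': 35
Total burnt (originally-T cells now '.'): 24

Answer: 24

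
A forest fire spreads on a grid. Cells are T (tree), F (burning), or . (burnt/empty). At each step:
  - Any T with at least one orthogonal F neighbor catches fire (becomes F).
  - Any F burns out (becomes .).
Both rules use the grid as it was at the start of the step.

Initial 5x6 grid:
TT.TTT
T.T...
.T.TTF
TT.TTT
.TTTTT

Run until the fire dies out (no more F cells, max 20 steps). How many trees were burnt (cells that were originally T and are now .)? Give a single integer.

Step 1: +2 fires, +1 burnt (F count now 2)
Step 2: +3 fires, +2 burnt (F count now 3)
Step 3: +2 fires, +3 burnt (F count now 2)
Step 4: +1 fires, +2 burnt (F count now 1)
Step 5: +1 fires, +1 burnt (F count now 1)
Step 6: +1 fires, +1 burnt (F count now 1)
Step 7: +1 fires, +1 burnt (F count now 1)
Step 8: +2 fires, +1 burnt (F count now 2)
Step 9: +0 fires, +2 burnt (F count now 0)
Fire out after step 9
Initially T: 20, now '.': 23
Total burnt (originally-T cells now '.'): 13

Answer: 13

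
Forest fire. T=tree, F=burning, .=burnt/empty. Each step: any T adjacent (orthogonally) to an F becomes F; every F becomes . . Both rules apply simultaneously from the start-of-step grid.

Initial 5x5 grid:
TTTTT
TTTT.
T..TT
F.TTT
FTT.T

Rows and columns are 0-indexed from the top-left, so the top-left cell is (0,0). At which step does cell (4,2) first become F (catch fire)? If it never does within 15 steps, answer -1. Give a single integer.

Step 1: cell (4,2)='T' (+2 fires, +2 burnt)
Step 2: cell (4,2)='F' (+2 fires, +2 burnt)
  -> target ignites at step 2
Step 3: cell (4,2)='.' (+3 fires, +2 burnt)
Step 4: cell (4,2)='.' (+3 fires, +3 burnt)
Step 5: cell (4,2)='.' (+4 fires, +3 burnt)
Step 6: cell (4,2)='.' (+3 fires, +4 burnt)
Step 7: cell (4,2)='.' (+1 fires, +3 burnt)
Step 8: cell (4,2)='.' (+0 fires, +1 burnt)
  fire out at step 8

2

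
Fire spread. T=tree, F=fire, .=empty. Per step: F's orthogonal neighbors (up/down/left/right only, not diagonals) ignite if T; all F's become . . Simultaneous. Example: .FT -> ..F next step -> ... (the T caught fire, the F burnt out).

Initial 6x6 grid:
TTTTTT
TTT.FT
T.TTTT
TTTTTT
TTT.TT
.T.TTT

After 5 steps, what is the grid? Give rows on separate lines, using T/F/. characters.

Step 1: 3 trees catch fire, 1 burn out
  TTTTFT
  TTT..F
  T.TTFT
  TTTTTT
  TTT.TT
  .T.TTT
Step 2: 5 trees catch fire, 3 burn out
  TTTF.F
  TTT...
  T.TF.F
  TTTTFT
  TTT.TT
  .T.TTT
Step 3: 5 trees catch fire, 5 burn out
  TTF...
  TTT...
  T.F...
  TTTF.F
  TTT.FT
  .T.TTT
Step 4: 5 trees catch fire, 5 burn out
  TF....
  TTF...
  T.....
  TTF...
  TTT..F
  .T.TFT
Step 5: 6 trees catch fire, 5 burn out
  F.....
  TF....
  T.....
  TF....
  TTF...
  .T.F.F

F.....
TF....
T.....
TF....
TTF...
.T.F.F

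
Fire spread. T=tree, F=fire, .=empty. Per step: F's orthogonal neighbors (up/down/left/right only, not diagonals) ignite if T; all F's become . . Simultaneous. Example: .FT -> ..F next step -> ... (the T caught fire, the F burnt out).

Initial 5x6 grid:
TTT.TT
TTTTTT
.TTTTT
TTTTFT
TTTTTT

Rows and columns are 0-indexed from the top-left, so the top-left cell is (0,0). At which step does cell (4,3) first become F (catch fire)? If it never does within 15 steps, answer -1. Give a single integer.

Step 1: cell (4,3)='T' (+4 fires, +1 burnt)
Step 2: cell (4,3)='F' (+6 fires, +4 burnt)
  -> target ignites at step 2
Step 3: cell (4,3)='.' (+6 fires, +6 burnt)
Step 4: cell (4,3)='.' (+5 fires, +6 burnt)
Step 5: cell (4,3)='.' (+3 fires, +5 burnt)
Step 6: cell (4,3)='.' (+2 fires, +3 burnt)
Step 7: cell (4,3)='.' (+1 fires, +2 burnt)
Step 8: cell (4,3)='.' (+0 fires, +1 burnt)
  fire out at step 8

2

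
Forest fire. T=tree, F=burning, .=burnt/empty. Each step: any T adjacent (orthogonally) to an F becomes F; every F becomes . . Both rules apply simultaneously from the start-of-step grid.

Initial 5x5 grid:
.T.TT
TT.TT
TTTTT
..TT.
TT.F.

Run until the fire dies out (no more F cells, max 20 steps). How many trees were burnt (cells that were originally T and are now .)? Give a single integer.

Step 1: +1 fires, +1 burnt (F count now 1)
Step 2: +2 fires, +1 burnt (F count now 2)
Step 3: +3 fires, +2 burnt (F count now 3)
Step 4: +3 fires, +3 burnt (F count now 3)
Step 5: +3 fires, +3 burnt (F count now 3)
Step 6: +2 fires, +3 burnt (F count now 2)
Step 7: +0 fires, +2 burnt (F count now 0)
Fire out after step 7
Initially T: 16, now '.': 23
Total burnt (originally-T cells now '.'): 14

Answer: 14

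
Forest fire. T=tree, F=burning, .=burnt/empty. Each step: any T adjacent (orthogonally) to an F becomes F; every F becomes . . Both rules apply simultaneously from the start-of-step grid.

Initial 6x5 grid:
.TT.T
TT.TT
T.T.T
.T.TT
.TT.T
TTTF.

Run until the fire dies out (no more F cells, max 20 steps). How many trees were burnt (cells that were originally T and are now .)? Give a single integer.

Answer: 6

Derivation:
Step 1: +1 fires, +1 burnt (F count now 1)
Step 2: +2 fires, +1 burnt (F count now 2)
Step 3: +2 fires, +2 burnt (F count now 2)
Step 4: +1 fires, +2 burnt (F count now 1)
Step 5: +0 fires, +1 burnt (F count now 0)
Fire out after step 5
Initially T: 19, now '.': 17
Total burnt (originally-T cells now '.'): 6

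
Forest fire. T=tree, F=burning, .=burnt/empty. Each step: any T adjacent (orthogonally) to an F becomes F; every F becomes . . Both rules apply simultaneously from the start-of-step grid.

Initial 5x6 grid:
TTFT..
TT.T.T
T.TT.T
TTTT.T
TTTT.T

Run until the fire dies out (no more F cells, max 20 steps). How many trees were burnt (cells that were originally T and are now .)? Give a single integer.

Step 1: +2 fires, +1 burnt (F count now 2)
Step 2: +3 fires, +2 burnt (F count now 3)
Step 3: +2 fires, +3 burnt (F count now 2)
Step 4: +3 fires, +2 burnt (F count now 3)
Step 5: +3 fires, +3 burnt (F count now 3)
Step 6: +3 fires, +3 burnt (F count now 3)
Step 7: +1 fires, +3 burnt (F count now 1)
Step 8: +0 fires, +1 burnt (F count now 0)
Fire out after step 8
Initially T: 21, now '.': 26
Total burnt (originally-T cells now '.'): 17

Answer: 17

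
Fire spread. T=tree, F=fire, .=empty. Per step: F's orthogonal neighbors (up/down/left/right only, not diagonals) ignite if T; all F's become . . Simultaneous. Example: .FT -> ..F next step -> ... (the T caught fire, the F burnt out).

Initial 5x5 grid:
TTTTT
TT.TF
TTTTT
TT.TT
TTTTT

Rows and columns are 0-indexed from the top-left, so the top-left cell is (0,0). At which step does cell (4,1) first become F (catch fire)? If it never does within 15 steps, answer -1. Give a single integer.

Step 1: cell (4,1)='T' (+3 fires, +1 burnt)
Step 2: cell (4,1)='T' (+3 fires, +3 burnt)
Step 3: cell (4,1)='T' (+4 fires, +3 burnt)
Step 4: cell (4,1)='T' (+3 fires, +4 burnt)
Step 5: cell (4,1)='T' (+5 fires, +3 burnt)
Step 6: cell (4,1)='F' (+3 fires, +5 burnt)
  -> target ignites at step 6
Step 7: cell (4,1)='.' (+1 fires, +3 burnt)
Step 8: cell (4,1)='.' (+0 fires, +1 burnt)
  fire out at step 8

6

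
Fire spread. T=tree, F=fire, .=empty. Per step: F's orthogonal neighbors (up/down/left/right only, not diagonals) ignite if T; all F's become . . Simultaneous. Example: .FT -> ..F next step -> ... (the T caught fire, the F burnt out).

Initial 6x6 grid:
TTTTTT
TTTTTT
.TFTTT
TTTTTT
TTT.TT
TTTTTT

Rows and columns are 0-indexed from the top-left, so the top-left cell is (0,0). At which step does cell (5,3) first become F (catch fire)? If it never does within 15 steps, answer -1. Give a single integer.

Step 1: cell (5,3)='T' (+4 fires, +1 burnt)
Step 2: cell (5,3)='T' (+7 fires, +4 burnt)
Step 3: cell (5,3)='T' (+9 fires, +7 burnt)
Step 4: cell (5,3)='F' (+8 fires, +9 burnt)
  -> target ignites at step 4
Step 5: cell (5,3)='.' (+4 fires, +8 burnt)
Step 6: cell (5,3)='.' (+1 fires, +4 burnt)
Step 7: cell (5,3)='.' (+0 fires, +1 burnt)
  fire out at step 7

4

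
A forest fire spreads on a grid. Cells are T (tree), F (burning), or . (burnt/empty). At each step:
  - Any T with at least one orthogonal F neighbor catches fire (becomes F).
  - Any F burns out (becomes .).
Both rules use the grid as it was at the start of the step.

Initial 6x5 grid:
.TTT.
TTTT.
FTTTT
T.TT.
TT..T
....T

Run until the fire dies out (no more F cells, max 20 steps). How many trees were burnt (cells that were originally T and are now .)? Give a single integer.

Answer: 16

Derivation:
Step 1: +3 fires, +1 burnt (F count now 3)
Step 2: +3 fires, +3 burnt (F count now 3)
Step 3: +5 fires, +3 burnt (F count now 5)
Step 4: +4 fires, +5 burnt (F count now 4)
Step 5: +1 fires, +4 burnt (F count now 1)
Step 6: +0 fires, +1 burnt (F count now 0)
Fire out after step 6
Initially T: 18, now '.': 28
Total burnt (originally-T cells now '.'): 16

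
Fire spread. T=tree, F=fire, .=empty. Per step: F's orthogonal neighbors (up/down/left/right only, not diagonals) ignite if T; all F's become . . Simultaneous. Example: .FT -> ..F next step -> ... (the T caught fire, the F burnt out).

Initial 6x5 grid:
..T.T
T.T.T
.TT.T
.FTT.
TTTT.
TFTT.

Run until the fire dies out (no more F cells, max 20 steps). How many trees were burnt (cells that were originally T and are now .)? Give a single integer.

Answer: 13

Derivation:
Step 1: +5 fires, +2 burnt (F count now 5)
Step 2: +5 fires, +5 burnt (F count now 5)
Step 3: +2 fires, +5 burnt (F count now 2)
Step 4: +1 fires, +2 burnt (F count now 1)
Step 5: +0 fires, +1 burnt (F count now 0)
Fire out after step 5
Initially T: 17, now '.': 26
Total burnt (originally-T cells now '.'): 13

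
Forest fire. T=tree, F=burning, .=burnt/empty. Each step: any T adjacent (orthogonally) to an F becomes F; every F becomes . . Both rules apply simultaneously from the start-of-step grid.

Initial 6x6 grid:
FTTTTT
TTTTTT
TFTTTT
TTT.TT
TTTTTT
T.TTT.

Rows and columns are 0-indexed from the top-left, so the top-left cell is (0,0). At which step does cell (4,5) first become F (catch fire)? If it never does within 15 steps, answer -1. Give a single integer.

Step 1: cell (4,5)='T' (+6 fires, +2 burnt)
Step 2: cell (4,5)='T' (+6 fires, +6 burnt)
Step 3: cell (4,5)='T' (+5 fires, +6 burnt)
Step 4: cell (4,5)='T' (+7 fires, +5 burnt)
Step 5: cell (4,5)='T' (+5 fires, +7 burnt)
Step 6: cell (4,5)='F' (+2 fires, +5 burnt)
  -> target ignites at step 6
Step 7: cell (4,5)='.' (+0 fires, +2 burnt)
  fire out at step 7

6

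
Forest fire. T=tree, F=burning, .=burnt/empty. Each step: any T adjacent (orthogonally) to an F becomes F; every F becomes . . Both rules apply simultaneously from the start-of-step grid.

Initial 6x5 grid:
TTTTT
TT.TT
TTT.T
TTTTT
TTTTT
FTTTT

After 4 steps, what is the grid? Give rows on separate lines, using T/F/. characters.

Step 1: 2 trees catch fire, 1 burn out
  TTTTT
  TT.TT
  TTT.T
  TTTTT
  FTTTT
  .FTTT
Step 2: 3 trees catch fire, 2 burn out
  TTTTT
  TT.TT
  TTT.T
  FTTTT
  .FTTT
  ..FTT
Step 3: 4 trees catch fire, 3 burn out
  TTTTT
  TT.TT
  FTT.T
  .FTTT
  ..FTT
  ...FT
Step 4: 5 trees catch fire, 4 burn out
  TTTTT
  FT.TT
  .FT.T
  ..FTT
  ...FT
  ....F

TTTTT
FT.TT
.FT.T
..FTT
...FT
....F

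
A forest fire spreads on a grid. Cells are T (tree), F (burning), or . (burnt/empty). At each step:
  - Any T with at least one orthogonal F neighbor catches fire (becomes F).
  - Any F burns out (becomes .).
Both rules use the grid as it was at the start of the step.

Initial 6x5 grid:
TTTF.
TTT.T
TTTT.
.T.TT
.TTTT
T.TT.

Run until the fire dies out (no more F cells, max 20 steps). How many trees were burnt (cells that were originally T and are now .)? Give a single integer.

Step 1: +1 fires, +1 burnt (F count now 1)
Step 2: +2 fires, +1 burnt (F count now 2)
Step 3: +3 fires, +2 burnt (F count now 3)
Step 4: +3 fires, +3 burnt (F count now 3)
Step 5: +3 fires, +3 burnt (F count now 3)
Step 6: +3 fires, +3 burnt (F count now 3)
Step 7: +3 fires, +3 burnt (F count now 3)
Step 8: +1 fires, +3 burnt (F count now 1)
Step 9: +0 fires, +1 burnt (F count now 0)
Fire out after step 9
Initially T: 21, now '.': 28
Total burnt (originally-T cells now '.'): 19

Answer: 19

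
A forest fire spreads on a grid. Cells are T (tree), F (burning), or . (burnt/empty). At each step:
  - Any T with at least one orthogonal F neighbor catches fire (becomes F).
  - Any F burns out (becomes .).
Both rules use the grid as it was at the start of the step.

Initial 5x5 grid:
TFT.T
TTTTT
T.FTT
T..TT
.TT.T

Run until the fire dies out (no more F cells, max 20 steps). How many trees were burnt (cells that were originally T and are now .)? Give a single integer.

Answer: 15

Derivation:
Step 1: +5 fires, +2 burnt (F count now 5)
Step 2: +4 fires, +5 burnt (F count now 4)
Step 3: +3 fires, +4 burnt (F count now 3)
Step 4: +3 fires, +3 burnt (F count now 3)
Step 5: +0 fires, +3 burnt (F count now 0)
Fire out after step 5
Initially T: 17, now '.': 23
Total burnt (originally-T cells now '.'): 15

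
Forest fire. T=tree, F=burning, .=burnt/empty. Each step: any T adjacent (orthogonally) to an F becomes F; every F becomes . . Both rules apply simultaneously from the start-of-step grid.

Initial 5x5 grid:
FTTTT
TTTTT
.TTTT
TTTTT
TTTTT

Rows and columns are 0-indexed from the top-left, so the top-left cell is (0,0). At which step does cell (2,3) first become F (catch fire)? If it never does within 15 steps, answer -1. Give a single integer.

Step 1: cell (2,3)='T' (+2 fires, +1 burnt)
Step 2: cell (2,3)='T' (+2 fires, +2 burnt)
Step 3: cell (2,3)='T' (+3 fires, +2 burnt)
Step 4: cell (2,3)='T' (+4 fires, +3 burnt)
Step 5: cell (2,3)='F' (+5 fires, +4 burnt)
  -> target ignites at step 5
Step 6: cell (2,3)='.' (+4 fires, +5 burnt)
Step 7: cell (2,3)='.' (+2 fires, +4 burnt)
Step 8: cell (2,3)='.' (+1 fires, +2 burnt)
Step 9: cell (2,3)='.' (+0 fires, +1 burnt)
  fire out at step 9

5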